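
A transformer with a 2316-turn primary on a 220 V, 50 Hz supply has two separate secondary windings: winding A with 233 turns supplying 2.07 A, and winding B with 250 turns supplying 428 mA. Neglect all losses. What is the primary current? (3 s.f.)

I_p ≈ 0.254 A

V_A = 220 × 233/2316 = 22.133 V; V_B = 220 × 250/2316 = 23.748 V.
P_out = V_A I_A + V_B I_B = 22.133×2.07 + 23.748×0.428 = 45.815 + 10.164 = 55.979 W.
Ideal ⇒ P_in = P_out, so I_p = P_out/V_p = 55.979/220 = 0.254 A.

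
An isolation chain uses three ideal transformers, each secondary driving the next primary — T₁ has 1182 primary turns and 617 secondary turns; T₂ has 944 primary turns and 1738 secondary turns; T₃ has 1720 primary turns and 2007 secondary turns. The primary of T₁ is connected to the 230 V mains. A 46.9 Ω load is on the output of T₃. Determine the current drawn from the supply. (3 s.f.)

Secondary of T₁: V = 230.00 × 617/1182 = 120.06 V.
Secondary of T₂: V = 120.06 × 1738/944 = 221.04 V.
Secondary of T₃: V = 221.04 × 2007/1720 = 257.92 V.
I_load = 257.92/46.9 = 5.4995 A, so P_out = 257.92 × 5.4995 = 1418.4 W.
All ideal ⇒ P_in = P_out, so I_supply = 1418.4/230 = 6.17 A.

I_supply ≈ 6.17 A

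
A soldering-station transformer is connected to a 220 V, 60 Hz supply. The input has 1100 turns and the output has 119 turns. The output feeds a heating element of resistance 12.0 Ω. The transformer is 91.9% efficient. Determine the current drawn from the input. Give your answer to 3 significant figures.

I_in ≈ 0.233 A

V_out = 220 × 119/1100 = 23.800 V.
I_out = V_out/R = 23.800/12.0 = 1.9833 A.
P_out = V_out I_out = 23.800 × 1.9833 = 47.203 W.
P_in = P_out/η = 47.203/0.919 = 51.364 W.
I_in = P_in/V_in = 51.364/220 = 0.233 A.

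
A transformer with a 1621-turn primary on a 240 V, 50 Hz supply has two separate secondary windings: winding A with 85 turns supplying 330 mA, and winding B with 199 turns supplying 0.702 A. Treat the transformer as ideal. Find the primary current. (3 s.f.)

I_p ≈ 0.103 A

V_A = 240 × 85/1621 = 12.585 V; V_B = 240 × 199/1621 = 29.463 V.
P_out = V_A I_A + V_B I_B = 12.585×0.330 + 29.463×0.702 = 4.1530 + 20.683 = 24.836 W.
Ideal ⇒ P_in = P_out, so I_p = P_out/V_p = 24.836/240 = 0.103 A.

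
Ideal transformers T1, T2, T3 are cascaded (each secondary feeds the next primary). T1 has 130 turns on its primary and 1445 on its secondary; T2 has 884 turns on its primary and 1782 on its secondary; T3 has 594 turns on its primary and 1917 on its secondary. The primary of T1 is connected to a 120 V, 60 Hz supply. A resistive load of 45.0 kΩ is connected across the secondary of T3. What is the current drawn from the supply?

I_supply ≈ 13.9 A

After T1: V = 120.00 × 1445/130 = 1333.8 V.
After T2: V = 1333.8 × 1782/884 = 2688.8 V.
After T3: V = 2688.8 × 1917/594 = 8677.5 V.
I_load = 8677.5/45000 = 0.19283 A, so P_out = 8677.5 × 0.19283 = 1673.3 W.
All ideal ⇒ P_in = P_out, so I_supply = 1673.3/120 = 13.9 A.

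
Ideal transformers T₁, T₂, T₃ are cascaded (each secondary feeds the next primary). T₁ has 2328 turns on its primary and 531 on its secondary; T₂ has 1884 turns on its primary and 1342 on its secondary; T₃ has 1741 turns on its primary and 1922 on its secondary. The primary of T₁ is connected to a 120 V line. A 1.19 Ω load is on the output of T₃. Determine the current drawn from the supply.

I_supply ≈ 3.24 A

Secondary of T₁: V = 120.00 × 531/2328 = 27.371 V.
Secondary of T₂: V = 27.371 × 1342/1884 = 19.497 V.
Secondary of T₃: V = 19.497 × 1922/1741 = 21.524 V.
I_load = 21.524/1.19 = 18.087 A, so P_out = 21.524 × 18.087 = 389.31 W.
All ideal ⇒ P_in = P_out, so I_supply = 389.31/120 = 3.24 A.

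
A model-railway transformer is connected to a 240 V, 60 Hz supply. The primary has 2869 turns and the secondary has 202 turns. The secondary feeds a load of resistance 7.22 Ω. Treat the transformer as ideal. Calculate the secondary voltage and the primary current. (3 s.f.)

V_s = V_p × N_s/N_p = 240 × 202/2869 = 16.898 V.
I_s = V_s/R = 16.898/7.22 = 2.3404 A.
I_p = I_s × N_s/N_p = 2.3404 × 202/2869 = 0.165 A.

V_s ≈ 16.9 V, I_p ≈ 0.165 A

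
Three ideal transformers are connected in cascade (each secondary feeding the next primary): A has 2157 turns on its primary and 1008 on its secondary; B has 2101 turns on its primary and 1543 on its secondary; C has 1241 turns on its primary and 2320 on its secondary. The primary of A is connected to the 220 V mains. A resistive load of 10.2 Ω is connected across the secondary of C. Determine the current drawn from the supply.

I_supply ≈ 8.88 A

After A: V = 220.00 × 1008/2157 = 102.81 V.
After B: V = 102.81 × 1543/2101 = 75.505 V.
After C: V = 75.505 × 2320/1241 = 141.15 V.
I_load = 141.15/10.2 = 13.838 A, so P_out = 141.15 × 13.838 = 1953.3 W.
All ideal ⇒ P_in = P_out, so I_supply = 1953.3/220 = 8.88 A.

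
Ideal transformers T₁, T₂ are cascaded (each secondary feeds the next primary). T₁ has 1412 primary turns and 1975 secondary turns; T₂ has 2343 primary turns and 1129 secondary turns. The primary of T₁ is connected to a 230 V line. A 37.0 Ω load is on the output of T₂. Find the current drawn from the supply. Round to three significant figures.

After T₁: V = 230.00 × 1975/1412 = 321.71 V.
After T₂: V = 321.71 × 1129/2343 = 155.02 V.
I_load = 155.02/37.0 = 4.1897 A, so P_out = 155.02 × 4.1897 = 649.47 W.
All ideal ⇒ P_in = P_out, so I_supply = 649.47/230 = 2.82 A.

I_supply ≈ 2.82 A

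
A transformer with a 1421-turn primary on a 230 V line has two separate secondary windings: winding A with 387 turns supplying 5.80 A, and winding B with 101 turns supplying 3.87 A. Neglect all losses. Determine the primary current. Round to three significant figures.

I_p ≈ 1.85 A

V_A = 230 × 387/1421 = 62.639 V; V_B = 230 × 101/1421 = 16.348 V.
P_out = V_A I_A + V_B I_B = 62.639×5.80 + 16.348×3.87 = 363.31 + 63.265 = 426.57 W.
Ideal ⇒ P_in = P_out, so I_p = P_out/V_p = 426.57/230 = 1.85 A.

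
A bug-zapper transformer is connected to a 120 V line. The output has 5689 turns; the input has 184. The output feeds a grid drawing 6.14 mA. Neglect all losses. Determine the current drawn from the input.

For an ideal transformer I_in N_in = I_out N_out, so I_in = 0.00614 × 5689/184 = 0.190 A.

I_in ≈ 0.190 A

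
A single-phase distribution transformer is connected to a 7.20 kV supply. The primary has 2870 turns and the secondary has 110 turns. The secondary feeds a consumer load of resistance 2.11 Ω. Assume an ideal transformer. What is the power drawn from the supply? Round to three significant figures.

V_s = V_p × N_s/N_p = 7200 × 110/2870 = 275.96 V.
I_s = V_s/R = 275.96/2.11 = 130.79 A.
I_p = I_s × N_s/N_p = 130.79 × 110/2870 = 5.0127 A.
P = V_p I_p = 7200 × 5.0127 = 36100 W.

P ≈ 36100 W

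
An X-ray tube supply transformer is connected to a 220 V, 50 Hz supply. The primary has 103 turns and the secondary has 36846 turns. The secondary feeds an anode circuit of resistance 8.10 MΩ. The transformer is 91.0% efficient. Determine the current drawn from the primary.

V_s = 220 × 36846/103 = 78700 V.
I_s = V_s/R = 78700/(8.10×10^6) = 0.0097161 A.
P_out = V_s I_s = 78700 × 0.0097161 = 764.66 W.
P_in = P_out/η = 764.66/0.910 = 840.28 W.
I_p = P_in/V_p = 840.28/220 = 3.82 A.

I_p ≈ 3.82 A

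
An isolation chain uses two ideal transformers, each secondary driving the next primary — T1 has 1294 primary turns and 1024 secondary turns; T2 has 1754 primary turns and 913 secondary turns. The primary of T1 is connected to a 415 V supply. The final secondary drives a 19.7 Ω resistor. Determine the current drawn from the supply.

I_supply ≈ 3.57 A

Secondary of T1: V = 415.00 × 1024/1294 = 328.41 V.
Secondary of T2: V = 328.41 × 913/1754 = 170.94 V.
I_load = 170.94/19.7 = 8.6774 A, so P_out = 170.94 × 8.6774 = 1483.4 W.
All ideal ⇒ P_in = P_out, so I_supply = 1483.4/415 = 3.57 A.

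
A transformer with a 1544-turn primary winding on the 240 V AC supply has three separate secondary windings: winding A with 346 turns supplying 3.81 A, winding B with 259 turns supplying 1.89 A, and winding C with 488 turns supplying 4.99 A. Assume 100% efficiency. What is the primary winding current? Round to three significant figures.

I_p ≈ 2.75 A

V_A = 240 × 346/1544 = 53.782 V; V_B = 240 × 259/1544 = 40.259 V; V_C = 240 × 488/1544 = 75.855 V.
P_out = V_A I_A + V_B I_B + V_C I_C = 53.782×3.81 + 40.259×1.89 + 75.855×4.99 = 204.91 + 76.090 + 378.52 = 659.52 W.
Ideal ⇒ P_in = P_out, so I_p = P_out/V_p = 659.52/240 = 2.75 A.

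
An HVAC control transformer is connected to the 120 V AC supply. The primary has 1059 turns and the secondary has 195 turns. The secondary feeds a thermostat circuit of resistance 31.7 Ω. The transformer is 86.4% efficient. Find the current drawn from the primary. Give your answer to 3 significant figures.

I_p ≈ 0.149 A

V_s = 120 × 195/1059 = 22.096 V.
I_s = V_s/R = 22.096/31.7 = 0.69704 A.
P_out = V_s I_s = 22.096 × 0.69704 = 15.402 W.
P_in = P_out/η = 15.402/0.864 = 17.827 W.
I_p = P_in/V_p = 17.827/120 = 0.149 A.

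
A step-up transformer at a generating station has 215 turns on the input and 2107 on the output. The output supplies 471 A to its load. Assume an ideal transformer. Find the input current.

For an ideal transformer I_in/I_out = N_out/N_in, so I_in = 471 × 2107/215 = 4620 A.

I_in ≈ 4620 A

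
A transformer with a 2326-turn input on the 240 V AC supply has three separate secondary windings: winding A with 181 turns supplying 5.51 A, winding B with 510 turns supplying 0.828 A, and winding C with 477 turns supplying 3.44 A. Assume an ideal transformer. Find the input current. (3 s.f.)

I_in ≈ 1.32 A

V_A = 240 × 181/2326 = 18.676 V; V_B = 240 × 510/2326 = 52.623 V; V_C = 240 × 477/2326 = 49.218 V.
P_out = V_A I_A + V_B I_B + V_C I_C = 18.676×5.51 + 52.623×0.828 + 49.218×3.44 = 102.90 + 43.571 + 169.31 = 315.78 W.
Ideal ⇒ P_in = P_out, so I_in = P_out/V_in = 315.78/240 = 1.32 A.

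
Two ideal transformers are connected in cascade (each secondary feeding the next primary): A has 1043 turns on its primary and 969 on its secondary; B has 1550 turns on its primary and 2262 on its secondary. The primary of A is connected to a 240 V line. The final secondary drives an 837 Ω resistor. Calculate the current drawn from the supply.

I_supply ≈ 0.527 A

After A: V = 240.00 × 969/1043 = 222.97 V.
After B: V = 222.97 × 2262/1550 = 325.40 V.
I_load = 325.40/837 = 0.38876 A, so P_out = 325.40 × 0.38876 = 126.50 W.
All ideal ⇒ P_in = P_out, so I_supply = 126.50/240 = 0.527 A.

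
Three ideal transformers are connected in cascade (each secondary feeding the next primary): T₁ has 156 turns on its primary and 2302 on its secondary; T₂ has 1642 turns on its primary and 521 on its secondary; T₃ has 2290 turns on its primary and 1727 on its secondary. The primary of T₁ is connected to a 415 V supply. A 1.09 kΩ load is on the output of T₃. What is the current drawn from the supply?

After T₁: V = 415.00 × 2302/156 = 6123.9 V.
After T₂: V = 6123.9 × 521/1642 = 1943.1 V.
After T₃: V = 1943.1 × 1727/2290 = 1465.4 V.
I_load = 1465.4/1090 = 1.3444 A, so P_out = 1465.4 × 1.3444 = 1970.0 W.
All ideal ⇒ P_in = P_out, so I_supply = 1970.0/415 = 4.75 A.

I_supply ≈ 4.75 A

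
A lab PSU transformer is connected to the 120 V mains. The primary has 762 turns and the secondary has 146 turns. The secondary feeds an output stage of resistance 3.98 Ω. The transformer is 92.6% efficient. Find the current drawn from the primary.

I_p ≈ 1.20 A

V_s = 120 × 146/762 = 22.992 V.
I_s = V_s/R = 22.992/3.98 = 5.7769 A.
P_out = V_s I_s = 22.992 × 5.7769 = 132.82 W.
P_in = P_out/η = 132.82/0.926 = 143.44 W.
I_p = P_in/V_p = 143.44/120 = 1.20 A.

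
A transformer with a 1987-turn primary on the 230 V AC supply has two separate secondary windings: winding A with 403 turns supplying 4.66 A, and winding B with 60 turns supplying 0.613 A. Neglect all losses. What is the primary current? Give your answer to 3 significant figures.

V_A = 230 × 403/1987 = 46.648 V; V_B = 230 × 60/1987 = 6.9451 V.
P_out = V_A I_A + V_B I_B = 46.648×4.66 + 6.9451×0.613 = 217.38 + 4.2574 = 221.64 W.
Ideal ⇒ P_in = P_out, so I_p = P_out/V_p = 221.64/230 = 0.964 A.

I_p ≈ 0.964 A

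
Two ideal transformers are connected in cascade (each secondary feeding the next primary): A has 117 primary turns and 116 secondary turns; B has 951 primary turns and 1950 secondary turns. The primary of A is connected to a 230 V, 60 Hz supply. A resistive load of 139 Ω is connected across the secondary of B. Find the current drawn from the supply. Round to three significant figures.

I_supply ≈ 6.84 A

Secondary of A: V = 230.00 × 116/117 = 228.03 V.
Secondary of B: V = 228.03 × 1950/951 = 467.58 V.
I_load = 467.58/139 = 3.3639 A, so P_out = 467.58 × 3.3639 = 1572.9 W.
All ideal ⇒ P_in = P_out, so I_supply = 1572.9/230 = 6.84 A.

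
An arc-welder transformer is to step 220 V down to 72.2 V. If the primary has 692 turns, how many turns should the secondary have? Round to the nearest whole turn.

N_s/N_p = V_s/V_p, so N_s = 692 × 72.2/220 = 227.1 ≈ 227 turns.

N_s = 227 turns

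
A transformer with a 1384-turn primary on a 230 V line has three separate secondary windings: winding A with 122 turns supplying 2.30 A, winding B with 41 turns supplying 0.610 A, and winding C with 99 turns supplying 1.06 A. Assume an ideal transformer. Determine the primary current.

I_p ≈ 0.297 A

V_A = 230 × 122/1384 = 20.275 V; V_B = 230 × 41/1384 = 6.8136 V; V_C = 230 × 99/1384 = 16.452 V.
P_out = V_A I_A + V_B I_B + V_C I_C = 20.275×2.30 + 6.8136×0.610 + 16.452×1.06 = 46.632 + 4.1563 + 17.439 = 68.227 W.
Ideal ⇒ P_in = P_out, so I_p = P_out/V_p = 68.227/230 = 0.297 A.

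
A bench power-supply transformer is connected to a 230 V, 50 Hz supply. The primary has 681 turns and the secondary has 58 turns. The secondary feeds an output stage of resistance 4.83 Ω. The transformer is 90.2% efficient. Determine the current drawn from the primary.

I_p ≈ 0.383 A

V_s = 230 × 58/681 = 19.589 V.
I_s = V_s/R = 19.589/4.83 = 4.0557 A.
P_out = V_s I_s = 19.589 × 4.0557 = 79.446 W.
P_in = P_out/η = 79.446/0.902 = 88.077 W.
I_p = P_in/V_p = 88.077/230 = 0.383 A.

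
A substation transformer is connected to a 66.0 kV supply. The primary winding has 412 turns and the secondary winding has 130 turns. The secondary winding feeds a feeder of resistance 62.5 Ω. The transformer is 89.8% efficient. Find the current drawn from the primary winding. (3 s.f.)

I_p ≈ 117 A

V_s = 66000 × 130/412 = 20825 V.
I_s = V_s/R = 20825/62.5 = 333.20 A.
P_out = V_s I_s = 20825 × 333.20 = 6.9391×10^6 W.
P_in = P_out/η = 6.9391×10^6/0.898 = 7.7272×10^6 W.
I_p = P_in/V_p = 7.7272×10^6/66000 = 117 A.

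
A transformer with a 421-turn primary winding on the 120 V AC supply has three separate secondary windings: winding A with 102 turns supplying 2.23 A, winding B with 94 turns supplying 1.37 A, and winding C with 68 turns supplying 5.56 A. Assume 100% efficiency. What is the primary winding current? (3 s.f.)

I_p ≈ 1.74 A

V_A = 120 × 102/421 = 29.074 V; V_B = 120 × 94/421 = 26.793 V; V_C = 120 × 68/421 = 19.382 V.
P_out = V_A I_A + V_B I_B + V_C I_C = 29.074×2.23 + 26.793×1.37 + 19.382×5.56 = 64.834 + 36.707 + 107.77 = 209.31 W.
Ideal ⇒ P_in = P_out, so I_p = P_out/V_p = 209.31/120 = 1.74 A.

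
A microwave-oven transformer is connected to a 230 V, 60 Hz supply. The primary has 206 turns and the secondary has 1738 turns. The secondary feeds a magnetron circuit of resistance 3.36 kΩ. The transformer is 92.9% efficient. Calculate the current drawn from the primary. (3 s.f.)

V_s = 230 × 1738/206 = 1940.5 V.
I_s = V_s/R = 1940.5/3360 = 0.57753 A.
P_out = V_s I_s = 1940.5 × 0.57753 = 1120.7 W.
P_in = P_out/η = 1120.7/0.929 = 1206.3 W.
I_p = P_in/V_p = 1206.3/230 = 5.24 A.

I_p ≈ 5.24 A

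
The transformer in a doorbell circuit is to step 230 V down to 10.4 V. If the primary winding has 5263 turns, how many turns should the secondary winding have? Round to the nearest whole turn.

N_s = 238 turns

N_s/N_p = V_s/V_p, so N_s = 5263 × 10.4/230 = 238.0 ≈ 238 turns.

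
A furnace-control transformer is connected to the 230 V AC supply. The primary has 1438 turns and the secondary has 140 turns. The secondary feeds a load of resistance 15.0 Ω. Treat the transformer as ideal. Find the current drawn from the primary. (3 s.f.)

I_p ≈ 0.145 A

V_s = V_p × N_s/N_p = 230 × 140/1438 = 22.392 V.
I_s = V_s/R = 22.392/15.0 = 1.4928 A.
For an ideal transformer I_p N_p = I_s N_s, so I_p = 1.4928 × 140/1438 = 0.145 A.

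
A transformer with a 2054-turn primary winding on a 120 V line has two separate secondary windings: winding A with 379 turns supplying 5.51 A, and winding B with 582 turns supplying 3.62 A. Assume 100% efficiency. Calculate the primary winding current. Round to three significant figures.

V_A = 120 × 379/2054 = 22.142 V; V_B = 120 × 582/2054 = 34.002 V.
P_out = V_A I_A + V_B I_B = 22.142×5.51 + 34.002×3.62 = 122.00 + 123.09 = 245.09 W.
Ideal ⇒ P_in = P_out, so I_p = P_out/V_p = 245.09/120 = 2.04 A.

I_p ≈ 2.04 A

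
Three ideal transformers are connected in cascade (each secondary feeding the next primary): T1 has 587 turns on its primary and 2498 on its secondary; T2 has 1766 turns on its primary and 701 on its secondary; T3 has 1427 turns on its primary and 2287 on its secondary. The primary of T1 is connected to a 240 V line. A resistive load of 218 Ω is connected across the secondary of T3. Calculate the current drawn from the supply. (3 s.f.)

After T1: V = 240.00 × 2498/587 = 1021.3 V.
After T2: V = 1021.3 × 701/1766 = 405.41 V.
After T3: V = 405.41 × 2287/1427 = 649.73 V.
I_load = 649.73/218 = 2.9804 A, so P_out = 649.73 × 2.9804 = 1936.5 W.
All ideal ⇒ P_in = P_out, so I_supply = 1936.5/240 = 8.07 A.

I_supply ≈ 8.07 A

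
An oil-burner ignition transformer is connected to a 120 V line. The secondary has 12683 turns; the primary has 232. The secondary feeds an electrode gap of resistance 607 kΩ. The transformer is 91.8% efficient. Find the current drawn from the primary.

I_p ≈ 0.644 A

V_s = 120 × 12683/232 = 6560.2 V.
I_s = V_s/R = 6560.2/607000 = 0.010808 A.
P_out = V_s I_s = 6560.2 × 0.010808 = 70.899 W.
P_in = P_out/η = 70.899/0.918 = 77.232 W.
I_p = P_in/V_p = 77.232/120 = 0.644 A.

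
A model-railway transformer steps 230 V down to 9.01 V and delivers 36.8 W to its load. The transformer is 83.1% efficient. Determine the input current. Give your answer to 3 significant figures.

I_in ≈ 0.193 A

P_in = P_out/η = 36.8/0.831 = 44.284 W.
I_in = P_in/V_in = 44.284/230 = 0.193 A.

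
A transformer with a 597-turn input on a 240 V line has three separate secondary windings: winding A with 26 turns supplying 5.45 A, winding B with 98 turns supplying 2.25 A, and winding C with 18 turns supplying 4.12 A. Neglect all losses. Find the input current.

V_A = 240 × 26/597 = 10.452 V; V_B = 240 × 98/597 = 39.397 V; V_C = 240 × 18/597 = 7.2362 V.
P_out = V_A I_A + V_B I_B + V_C I_C = 10.452×5.45 + 39.397×2.25 + 7.2362×4.12 = 56.965 + 88.643 + 29.813 = 175.42 W.
Ideal ⇒ P_in = P_out, so I_in = P_out/V_in = 175.42/240 = 0.731 A.

I_in ≈ 0.731 A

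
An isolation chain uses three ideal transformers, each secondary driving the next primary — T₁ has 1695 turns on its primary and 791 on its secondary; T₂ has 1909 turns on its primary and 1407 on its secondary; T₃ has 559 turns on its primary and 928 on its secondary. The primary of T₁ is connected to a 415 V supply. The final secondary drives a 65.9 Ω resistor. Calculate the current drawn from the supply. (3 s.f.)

I_supply ≈ 2.05 A

After T₁: V = 415.00 × 791/1695 = 193.67 V.
After T₂: V = 193.67 × 1407/1909 = 142.74 V.
After T₃: V = 142.74 × 928/559 = 236.96 V.
I_load = 236.96/65.9 = 3.5958 A, so P_out = 236.96 × 3.5958 = 852.07 W.
All ideal ⇒ P_in = P_out, so I_supply = 852.07/415 = 2.05 A.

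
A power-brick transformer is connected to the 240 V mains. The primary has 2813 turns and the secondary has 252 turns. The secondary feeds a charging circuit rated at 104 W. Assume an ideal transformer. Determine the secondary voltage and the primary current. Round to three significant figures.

V_s ≈ 21.5 V, I_p ≈ 0.433 A

V_s = V_p × N_s/N_p = 240 × 252/2813 = 21.500 V.
I_s = P/V_s = 104/21.500 = 4.8372 A.
I_p = I_s × N_s/N_p = 4.8372 × 252/2813 = 0.433 A.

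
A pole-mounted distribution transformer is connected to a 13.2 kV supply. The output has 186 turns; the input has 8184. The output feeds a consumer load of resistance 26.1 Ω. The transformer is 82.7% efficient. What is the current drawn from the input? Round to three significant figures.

V_out = 13200 × 186/8184 = 300.00 V.
I_out = V_out/R = 300.00/26.1 = 11.494 A.
P_out = V_out I_out = 300.00 × 11.494 = 3448.3 W.
P_in = P_out/η = 3448.3/0.827 = 4169.6 W.
I_in = P_in/V_in = 4169.6/13200 = 0.316 A.

I_in ≈ 0.316 A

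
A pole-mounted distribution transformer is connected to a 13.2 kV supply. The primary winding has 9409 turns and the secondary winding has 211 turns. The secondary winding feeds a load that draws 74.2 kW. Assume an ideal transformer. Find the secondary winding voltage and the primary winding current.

V_s = V_p × N_s/N_p = 13200 × 211/9409 = 296.01 V.
I_s = P/V_s = 74200/296.01 = 250.66 A.
I_p = I_s × N_s/N_p = 250.66 × 211/9409 = 5.62 A.

V_s ≈ 296 V, I_p ≈ 5.62 A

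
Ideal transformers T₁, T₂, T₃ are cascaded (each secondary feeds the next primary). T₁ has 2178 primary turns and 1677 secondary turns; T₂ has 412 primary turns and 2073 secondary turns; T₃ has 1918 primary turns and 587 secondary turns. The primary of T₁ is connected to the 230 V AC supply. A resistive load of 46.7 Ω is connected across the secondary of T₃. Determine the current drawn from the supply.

I_supply ≈ 6.92 A

Secondary of T₁: V = 230.00 × 1677/2178 = 177.09 V.
Secondary of T₂: V = 177.09 × 2073/412 = 891.06 V.
Secondary of T₃: V = 891.06 × 587/1918 = 272.71 V.
I_load = 272.71/46.7 = 5.8395 A, so P_out = 272.71 × 5.8395 = 1592.5 W.
All ideal ⇒ P_in = P_out, so I_supply = 1592.5/230 = 6.92 A.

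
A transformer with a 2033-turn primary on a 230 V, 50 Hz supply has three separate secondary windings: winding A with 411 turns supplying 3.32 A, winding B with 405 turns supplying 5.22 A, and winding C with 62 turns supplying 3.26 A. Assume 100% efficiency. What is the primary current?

V_A = 230 × 411/2033 = 46.498 V; V_B = 230 × 405/2033 = 45.819 V; V_C = 230 × 62/2033 = 7.0143 V.
P_out = V_A I_A + V_B I_B + V_C I_C = 46.498×3.32 + 45.819×5.22 + 7.0143×3.26 = 154.37 + 239.18 + 22.867 = 416.41 W.
Ideal ⇒ P_in = P_out, so I_p = P_out/V_p = 416.41/230 = 1.81 A.

I_p ≈ 1.81 A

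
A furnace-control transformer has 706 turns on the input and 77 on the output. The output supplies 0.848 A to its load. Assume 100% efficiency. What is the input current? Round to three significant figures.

For an ideal transformer I_in/I_out = N_out/N_in, so I_in = 0.848 × 77/706 = 0.0925 A.

I_in ≈ 0.0925 A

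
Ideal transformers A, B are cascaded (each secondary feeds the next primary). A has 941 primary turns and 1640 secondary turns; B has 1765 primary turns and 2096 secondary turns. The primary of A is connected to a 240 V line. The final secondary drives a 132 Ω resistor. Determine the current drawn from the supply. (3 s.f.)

I_supply ≈ 7.79 A

Secondary of A: V = 240.00 × 1640/941 = 418.28 V.
Secondary of B: V = 418.28 × 2096/1765 = 496.72 V.
I_load = 496.72/132 = 3.7630 A, so P_out = 496.72 × 3.7630 = 1869.2 W.
All ideal ⇒ P_in = P_out, so I_supply = 1869.2/240 = 7.79 A.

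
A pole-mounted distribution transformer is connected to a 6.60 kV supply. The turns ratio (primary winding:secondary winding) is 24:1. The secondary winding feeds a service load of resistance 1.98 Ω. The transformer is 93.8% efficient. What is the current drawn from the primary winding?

V_s = 6600 × 1/24 = 275.00 V.
I_s = V_s/R = 275.00/1.98 = 138.89 A.
P_out = V_s I_s = 275.00 × 138.89 = 38194 W.
P_in = P_out/η = 38194/0.938 = 40719 W.
I_p = P_in/V_p = 40719/6600 = 6.17 A.

I_p ≈ 6.17 A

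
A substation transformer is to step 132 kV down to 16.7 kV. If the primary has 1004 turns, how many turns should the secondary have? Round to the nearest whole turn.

N_s = 127 turns

N_s/N_p = V_s/V_p, so N_s = 1004 × 16700/132000 = 127.0 ≈ 127 turns.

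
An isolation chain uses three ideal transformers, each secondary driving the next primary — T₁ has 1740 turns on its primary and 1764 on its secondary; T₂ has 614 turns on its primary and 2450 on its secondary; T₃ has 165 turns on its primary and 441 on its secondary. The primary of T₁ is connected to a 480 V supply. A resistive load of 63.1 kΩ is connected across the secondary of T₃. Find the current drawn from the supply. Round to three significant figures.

I_supply ≈ 0.889 A

Secondary of T₁: V = 480.00 × 1764/1740 = 486.62 V.
Secondary of T₂: V = 486.62 × 2450/614 = 1941.7 V.
Secondary of T₃: V = 1941.7 × 441/165 = 5189.7 V.
I_load = 5189.7/63100 = 0.082246 A, so P_out = 5189.7 × 0.082246 = 426.83 W.
All ideal ⇒ P_in = P_out, so I_supply = 426.83/480 = 0.889 A.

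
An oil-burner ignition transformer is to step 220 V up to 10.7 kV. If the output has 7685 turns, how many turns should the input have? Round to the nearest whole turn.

N_in/N_out = V_in/V_out, so N_in = 7685 × 220/10700 = 158.0 ≈ 158 turns.

N_in = 158 turns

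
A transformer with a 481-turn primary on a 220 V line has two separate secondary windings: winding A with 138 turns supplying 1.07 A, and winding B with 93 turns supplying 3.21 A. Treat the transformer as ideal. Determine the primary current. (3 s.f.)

V_A = 220 × 138/481 = 63.119 V; V_B = 220 × 93/481 = 42.536 V.
P_out = V_A I_A + V_B I_B = 63.119×1.07 + 42.536×3.21 = 67.537 + 136.54 = 204.08 W.
Ideal ⇒ P_in = P_out, so I_p = P_out/V_p = 204.08/220 = 0.928 A.

I_p ≈ 0.928 A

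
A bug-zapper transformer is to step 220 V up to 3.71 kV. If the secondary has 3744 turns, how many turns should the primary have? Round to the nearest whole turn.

N_p = 222 turns

N_p/N_s = V_p/V_s, so N_p = 3744 × 220/3710 = 222.0 ≈ 222 turns.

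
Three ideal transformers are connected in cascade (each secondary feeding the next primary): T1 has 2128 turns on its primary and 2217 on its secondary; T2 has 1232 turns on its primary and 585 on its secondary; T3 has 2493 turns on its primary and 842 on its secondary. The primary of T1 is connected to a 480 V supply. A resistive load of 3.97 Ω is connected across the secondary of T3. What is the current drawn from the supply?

After T1: V = 480.00 × 2217/2128 = 500.08 V.
After T2: V = 500.08 × 585/1232 = 237.45 V.
After T3: V = 237.45 × 842/2493 = 80.199 V.
I_load = 80.199/3.97 = 20.201 A, so P_out = 80.199 × 20.201 = 1620.1 W.
All ideal ⇒ P_in = P_out, so I_supply = 1620.1/480 = 3.38 A.

I_supply ≈ 3.38 A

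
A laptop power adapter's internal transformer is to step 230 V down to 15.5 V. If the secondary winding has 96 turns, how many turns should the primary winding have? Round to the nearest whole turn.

N_p/N_s = V_p/V_s, so N_p = 96 × 230/15.5 = 1424.5 ≈ 1425 turns.

N_p = 1425 turns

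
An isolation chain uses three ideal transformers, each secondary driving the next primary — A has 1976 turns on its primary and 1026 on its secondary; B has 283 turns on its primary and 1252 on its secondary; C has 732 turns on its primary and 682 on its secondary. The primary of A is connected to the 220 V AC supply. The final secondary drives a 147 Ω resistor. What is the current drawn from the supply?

I_supply ≈ 6.86 A

Secondary of A: V = 220.00 × 1026/1976 = 114.23 V.
Secondary of B: V = 114.23 × 1252/283 = 505.36 V.
Secondary of C: V = 505.36 × 682/732 = 470.84 V.
I_load = 470.84/147 = 3.2030 A, so P_out = 470.84 × 3.2030 = 1508.1 W.
All ideal ⇒ P_in = P_out, so I_supply = 1508.1/220 = 6.86 A.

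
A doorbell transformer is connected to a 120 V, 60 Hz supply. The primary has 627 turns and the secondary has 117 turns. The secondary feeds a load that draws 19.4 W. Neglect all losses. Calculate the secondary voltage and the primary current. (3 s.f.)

V_s ≈ 22.4 V, I_p ≈ 0.162 A

V_s = V_p × N_s/N_p = 120 × 117/627 = 22.392 V.
I_s = P/V_s = 19.4/22.392 = 0.86637 A.
I_p = I_s × N_s/N_p = 0.86637 × 117/627 = 0.162 A.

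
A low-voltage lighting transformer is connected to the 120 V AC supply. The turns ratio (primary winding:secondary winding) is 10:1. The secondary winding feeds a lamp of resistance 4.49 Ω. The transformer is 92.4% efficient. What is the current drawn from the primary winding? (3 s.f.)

V_s = 120 × 1/10 = 12.000 V.
I_s = V_s/R = 12.000/4.49 = 2.6726 A.
P_out = V_s I_s = 12.000 × 2.6726 = 32.071 W.
P_in = P_out/η = 32.071/0.924 = 34.709 W.
I_p = P_in/V_p = 34.709/120 = 0.289 A.

I_p ≈ 0.289 A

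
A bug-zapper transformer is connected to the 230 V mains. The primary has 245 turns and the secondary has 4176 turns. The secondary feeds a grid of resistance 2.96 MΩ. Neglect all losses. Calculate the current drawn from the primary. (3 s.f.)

I_p ≈ 0.0226 A

V_s = V_p × N_s/N_p = 230 × 4176/245 = 3920.3 V.
I_s = V_s/R = 3920.3/(2.96×10^6) = 0.0013244 A.
For an ideal transformer I_p N_p = I_s N_s, so I_p = 0.0013244 × 4176/245 = 0.0226 A.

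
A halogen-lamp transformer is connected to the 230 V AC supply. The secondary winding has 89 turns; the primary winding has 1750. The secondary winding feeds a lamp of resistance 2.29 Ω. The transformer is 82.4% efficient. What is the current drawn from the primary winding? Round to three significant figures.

I_p ≈ 0.315 A

V_s = 230 × 89/1750 = 11.697 V.
I_s = V_s/R = 11.697/2.29 = 5.1079 A.
P_out = V_s I_s = 11.697 × 5.1079 = 59.748 W.
P_in = P_out/η = 59.748/0.824 = 72.510 W.
I_p = P_in/V_p = 72.510/230 = 0.315 A.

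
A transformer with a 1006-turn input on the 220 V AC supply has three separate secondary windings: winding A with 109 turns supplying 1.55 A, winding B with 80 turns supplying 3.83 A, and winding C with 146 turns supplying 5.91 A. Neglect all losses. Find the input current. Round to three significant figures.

V_A = 220 × 109/1006 = 23.837 V; V_B = 220 × 80/1006 = 17.495 V; V_C = 220 × 146/1006 = 31.928 V.
P_out = V_A I_A + V_B I_B + V_C I_C = 23.837×1.55 + 17.495×3.83 + 31.928×5.91 = 36.947 + 67.006 + 188.70 = 292.65 W.
Ideal ⇒ P_in = P_out, so I_in = P_out/V_in = 292.65/220 = 1.33 A.

I_in ≈ 1.33 A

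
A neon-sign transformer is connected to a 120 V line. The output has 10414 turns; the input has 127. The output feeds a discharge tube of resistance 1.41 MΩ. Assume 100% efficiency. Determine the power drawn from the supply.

P ≈ 68.7 W

V_out = V_in × N_out/N_in = 120 × 10414/127 = 9840.0 V.
I_out = V_out/R = 9840.0/(1.41×10^6) = 0.0069787 A.
I_in = I_out × N_out/N_in = 0.0069787 × 10414/127 = 0.57226 A.
P = V_in I_in = 120 × 0.57226 = 68.7 W.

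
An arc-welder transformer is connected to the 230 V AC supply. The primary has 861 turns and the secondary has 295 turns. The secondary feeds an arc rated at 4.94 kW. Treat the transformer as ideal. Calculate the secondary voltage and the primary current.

V_s ≈ 78.8 V, I_p ≈ 21.5 A

V_s = V_p × N_s/N_p = 230 × 295/861 = 78.804 V.
I_s = P/V_s = 4940/78.804 = 62.687 A.
I_p = I_s × N_s/N_p = 62.687 × 295/861 = 21.5 A.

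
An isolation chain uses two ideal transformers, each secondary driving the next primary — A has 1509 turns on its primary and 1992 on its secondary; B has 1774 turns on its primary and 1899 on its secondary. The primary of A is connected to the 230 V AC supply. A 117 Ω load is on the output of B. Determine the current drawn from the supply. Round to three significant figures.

After A: V = 230.00 × 1992/1509 = 303.62 V.
After B: V = 303.62 × 1899/1774 = 325.01 V.
I_load = 325.01/117 = 2.7779 A, so P_out = 325.01 × 2.7779 = 902.84 W.
All ideal ⇒ P_in = P_out, so I_supply = 902.84/230 = 3.93 A.

I_supply ≈ 3.93 A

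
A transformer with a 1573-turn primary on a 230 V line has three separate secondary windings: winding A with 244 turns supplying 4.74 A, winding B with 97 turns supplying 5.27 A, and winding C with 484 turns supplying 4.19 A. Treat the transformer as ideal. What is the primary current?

V_A = 230 × 244/1573 = 35.677 V; V_B = 230 × 97/1573 = 14.183 V; V_C = 230 × 484/1573 = 70.769 V.
P_out = V_A I_A + V_B I_B + V_C I_C = 35.677×4.74 + 14.183×5.27 + 70.769×4.19 = 169.11 + 74.745 + 296.52 = 540.38 W.
Ideal ⇒ P_in = P_out, so I_p = P_out/V_p = 540.38/230 = 2.35 A.

I_p ≈ 2.35 A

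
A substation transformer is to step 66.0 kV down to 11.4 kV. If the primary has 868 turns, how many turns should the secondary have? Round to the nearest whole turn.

N_s = 150 turns

N_s/N_p = V_s/V_p, so N_s = 868 × 11400/66000 = 149.9 ≈ 150 turns.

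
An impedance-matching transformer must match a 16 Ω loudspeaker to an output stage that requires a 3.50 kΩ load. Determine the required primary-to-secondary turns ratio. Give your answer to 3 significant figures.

Z_p/Z_s = (N_p/N_s)², so N_p/N_s = √(3500/16) = √219 = 14.8.

N_p/N_s ≈ 14.8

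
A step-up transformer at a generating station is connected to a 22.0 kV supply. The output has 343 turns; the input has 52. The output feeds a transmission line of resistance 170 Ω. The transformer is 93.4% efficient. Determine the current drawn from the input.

I_in ≈ 6030 A

V_out = 22000 × 343/52 = 145120 V.
I_out = V_out/R = 145120/170 = 853.62 A.
P_out = V_out I_out = 145120 × 853.62 = 1.2387×10^8 W.
P_in = P_out/η = 1.2387×10^8/0.934 = 1.3263×10^8 W.
I_in = P_in/V_in = 1.3263×10^8/22000 = 6030 A.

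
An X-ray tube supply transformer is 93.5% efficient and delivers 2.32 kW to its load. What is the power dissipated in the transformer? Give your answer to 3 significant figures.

P_loss ≈ 161 W

P_in = P_out/η = 2320/0.935 = 2481.28 W.
P_loss = P_in − P_out = 2481.28 − 2320 = 161 W.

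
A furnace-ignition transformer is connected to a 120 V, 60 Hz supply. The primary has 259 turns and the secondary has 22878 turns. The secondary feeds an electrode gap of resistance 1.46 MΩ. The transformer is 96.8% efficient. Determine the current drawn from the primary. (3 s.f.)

V_s = 120 × 22878/259 = 10600 V.
I_s = V_s/R = 10600/(1.46×10^6) = 0.0072602 A.
P_out = V_s I_s = 10600 × 0.0072602 = 76.957 W.
P_in = P_out/η = 76.957/0.968 = 79.501 W.
I_p = P_in/V_p = 79.501/120 = 0.663 A.

I_p ≈ 0.663 A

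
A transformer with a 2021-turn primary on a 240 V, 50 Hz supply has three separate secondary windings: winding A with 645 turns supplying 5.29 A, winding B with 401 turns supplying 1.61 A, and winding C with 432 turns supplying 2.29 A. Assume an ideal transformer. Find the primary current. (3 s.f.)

V_A = 240 × 645/2021 = 76.596 V; V_B = 240 × 401/2021 = 47.620 V; V_C = 240 × 432/2021 = 51.301 V.
P_out = V_A I_A + V_B I_B + V_C I_C = 76.596×5.29 + 47.620×1.61 + 51.301×2.29 = 405.19 + 76.668 + 117.48 = 599.34 W.
Ideal ⇒ P_in = P_out, so I_p = P_out/V_p = 599.34/240 = 2.50 A.

I_p ≈ 2.50 A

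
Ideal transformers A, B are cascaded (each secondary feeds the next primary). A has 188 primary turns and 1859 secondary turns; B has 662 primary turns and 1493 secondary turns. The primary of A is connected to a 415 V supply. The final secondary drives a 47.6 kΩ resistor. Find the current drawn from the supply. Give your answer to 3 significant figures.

I_supply ≈ 4.34 A

After A: V = 415.00 × 1859/188 = 4103.6 V.
After B: V = 4103.6 × 1493/662 = 9254.9 V.
I_load = 9254.9/47600 = 0.19443 A, so P_out = 9254.9 × 0.19443 = 1799.4 W.
All ideal ⇒ P_in = P_out, so I_supply = 1799.4/415 = 4.34 A.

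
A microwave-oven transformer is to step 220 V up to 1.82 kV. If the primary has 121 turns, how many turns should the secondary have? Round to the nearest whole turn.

N_s = 1001 turns

N_s/N_p = V_s/V_p, so N_s = 121 × 1820/220 = 1001.0 ≈ 1001 turns.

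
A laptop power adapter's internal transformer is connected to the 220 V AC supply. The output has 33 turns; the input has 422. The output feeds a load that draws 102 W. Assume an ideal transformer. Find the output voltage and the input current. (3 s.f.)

V_out = V_in × N_out/N_in = 220 × 33/422 = 17.204 V.
I_out = P/V_out = 102/17.204 = 5.9289 A.
I_in = I_out × N_out/N_in = 5.9289 × 33/422 = 0.464 A.

V_out ≈ 17.2 V, I_in ≈ 0.464 A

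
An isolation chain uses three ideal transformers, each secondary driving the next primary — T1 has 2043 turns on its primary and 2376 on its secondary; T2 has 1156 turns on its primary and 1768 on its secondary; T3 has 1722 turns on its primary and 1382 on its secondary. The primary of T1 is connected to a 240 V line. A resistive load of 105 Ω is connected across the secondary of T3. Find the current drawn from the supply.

I_supply ≈ 4.66 A

After T1: V = 240.00 × 2376/2043 = 279.12 V.
After T2: V = 279.12 × 1768/1156 = 426.89 V.
After T3: V = 426.89 × 1382/1722 = 342.60 V.
I_load = 342.60/105 = 3.2629 A, so P_out = 342.60 × 3.2629 = 1117.9 W.
All ideal ⇒ P_in = P_out, so I_supply = 1117.9/240 = 4.66 A.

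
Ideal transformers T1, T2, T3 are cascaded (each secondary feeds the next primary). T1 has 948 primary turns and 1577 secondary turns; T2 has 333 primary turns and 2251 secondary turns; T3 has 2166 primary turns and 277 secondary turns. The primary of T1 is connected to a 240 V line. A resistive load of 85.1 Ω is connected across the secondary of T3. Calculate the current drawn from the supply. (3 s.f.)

I_supply ≈ 5.83 A

Secondary of T1: V = 240.00 × 1577/948 = 399.24 V.
Secondary of T2: V = 399.24 × 2251/333 = 2698.8 V.
Secondary of T3: V = 2698.8 × 277/2166 = 345.13 V.
I_load = 345.13/85.1 = 4.0556 A, so P_out = 345.13 × 4.0556 = 1399.7 W.
All ideal ⇒ P_in = P_out, so I_supply = 1399.7/240 = 5.83 A.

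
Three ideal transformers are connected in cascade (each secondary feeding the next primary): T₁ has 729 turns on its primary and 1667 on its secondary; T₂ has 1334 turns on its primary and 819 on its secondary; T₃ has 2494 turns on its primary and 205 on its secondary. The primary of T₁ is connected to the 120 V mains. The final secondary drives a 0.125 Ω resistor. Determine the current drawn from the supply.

I_supply ≈ 12.8 A

Secondary of T₁: V = 120.00 × 1667/729 = 274.40 V.
Secondary of T₂: V = 274.40 × 819/1334 = 168.47 V.
Secondary of T₃: V = 168.47 × 205/2494 = 13.848 V.
I_load = 13.848/0.125 = 110.78 A, so P_out = 13.848 × 110.78 = 1534.1 W.
All ideal ⇒ P_in = P_out, so I_supply = 1534.1/120 = 12.8 A.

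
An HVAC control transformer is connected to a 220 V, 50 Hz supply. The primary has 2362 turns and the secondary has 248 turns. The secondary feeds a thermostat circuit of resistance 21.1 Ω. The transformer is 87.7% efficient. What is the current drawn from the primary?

I_p ≈ 0.131 A

V_s = 220 × 248/2362 = 23.099 V.
I_s = V_s/R = 23.099/21.1 = 1.0947 A.
P_out = V_s I_s = 23.099 × 1.0947 = 25.288 W.
P_in = P_out/η = 25.288/0.877 = 28.834 W.
I_p = P_in/V_p = 28.834/220 = 0.131 A.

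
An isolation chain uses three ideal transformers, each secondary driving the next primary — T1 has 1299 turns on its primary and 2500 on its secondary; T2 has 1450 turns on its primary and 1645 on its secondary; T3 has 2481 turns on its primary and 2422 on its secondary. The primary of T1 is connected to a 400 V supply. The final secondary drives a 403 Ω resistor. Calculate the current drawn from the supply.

I_supply ≈ 4.51 A

Secondary of T1: V = 400.00 × 2500/1299 = 769.82 V.
Secondary of T2: V = 769.82 × 1645/1450 = 873.35 V.
Secondary of T3: V = 873.35 × 2422/2481 = 852.58 V.
I_load = 852.58/403 = 2.1156 A, so P_out = 852.58 × 2.1156 = 1803.7 W.
All ideal ⇒ P_in = P_out, so I_supply = 1803.7/400 = 4.51 A.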